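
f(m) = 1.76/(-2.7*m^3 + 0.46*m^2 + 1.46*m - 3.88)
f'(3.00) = 0.03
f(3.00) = -0.03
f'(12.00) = 0.00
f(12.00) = -0.00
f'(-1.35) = 9.63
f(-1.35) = 1.08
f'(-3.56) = 0.01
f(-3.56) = 0.01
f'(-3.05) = 0.03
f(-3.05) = 0.02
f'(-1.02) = 3.39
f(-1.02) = -0.87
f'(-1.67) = 0.70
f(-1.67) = 0.23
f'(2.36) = 0.07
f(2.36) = -0.05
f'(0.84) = 0.40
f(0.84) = -0.45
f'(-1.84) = 0.35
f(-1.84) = 0.15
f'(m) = 1.76*(8.1*m^2 - 0.92*m - 1.46)/(-2.7*m^3 + 0.46*m^2 + 1.46*m - 3.88)^2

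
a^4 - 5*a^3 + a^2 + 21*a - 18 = (a - 3)^2*(a - 1)*(a + 2)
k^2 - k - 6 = (k - 3)*(k + 2)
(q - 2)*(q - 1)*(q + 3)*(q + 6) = q^4 + 6*q^3 - 7*q^2 - 36*q + 36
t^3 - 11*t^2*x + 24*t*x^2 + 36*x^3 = (t - 6*x)^2*(t + x)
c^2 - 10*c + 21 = (c - 7)*(c - 3)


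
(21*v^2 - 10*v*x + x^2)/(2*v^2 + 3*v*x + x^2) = (21*v^2 - 10*v*x + x^2)/(2*v^2 + 3*v*x + x^2)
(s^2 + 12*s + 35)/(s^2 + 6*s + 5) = (s + 7)/(s + 1)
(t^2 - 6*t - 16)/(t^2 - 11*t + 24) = (t + 2)/(t - 3)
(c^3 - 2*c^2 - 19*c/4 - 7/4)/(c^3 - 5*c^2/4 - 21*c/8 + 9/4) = 2*(4*c^3 - 8*c^2 - 19*c - 7)/(8*c^3 - 10*c^2 - 21*c + 18)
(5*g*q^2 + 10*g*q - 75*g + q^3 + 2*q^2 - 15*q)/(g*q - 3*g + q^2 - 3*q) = (5*g*q + 25*g + q^2 + 5*q)/(g + q)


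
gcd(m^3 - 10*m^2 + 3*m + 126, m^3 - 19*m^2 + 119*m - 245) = m - 7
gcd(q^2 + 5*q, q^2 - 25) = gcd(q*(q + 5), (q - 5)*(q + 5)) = q + 5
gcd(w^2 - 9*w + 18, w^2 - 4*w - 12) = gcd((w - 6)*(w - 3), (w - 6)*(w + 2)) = w - 6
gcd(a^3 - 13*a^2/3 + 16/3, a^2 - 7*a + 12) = a - 4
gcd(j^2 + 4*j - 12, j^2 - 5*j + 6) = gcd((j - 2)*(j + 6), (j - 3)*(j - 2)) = j - 2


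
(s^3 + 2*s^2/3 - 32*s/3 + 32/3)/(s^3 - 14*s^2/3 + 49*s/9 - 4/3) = 3*(s^2 + 2*s - 8)/(3*s^2 - 10*s + 3)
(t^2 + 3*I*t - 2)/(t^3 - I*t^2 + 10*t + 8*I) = 1/(t - 4*I)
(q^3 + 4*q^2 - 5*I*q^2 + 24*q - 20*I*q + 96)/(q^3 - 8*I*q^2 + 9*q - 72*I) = (q + 4)/(q - 3*I)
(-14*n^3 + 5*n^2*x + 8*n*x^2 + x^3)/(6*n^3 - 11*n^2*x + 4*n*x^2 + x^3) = (14*n^2 + 9*n*x + x^2)/(-6*n^2 + 5*n*x + x^2)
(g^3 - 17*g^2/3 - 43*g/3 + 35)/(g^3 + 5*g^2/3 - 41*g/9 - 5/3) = 3*(g - 7)/(3*g + 1)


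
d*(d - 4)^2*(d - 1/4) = d^4 - 33*d^3/4 + 18*d^2 - 4*d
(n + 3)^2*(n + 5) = n^3 + 11*n^2 + 39*n + 45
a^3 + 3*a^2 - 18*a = a*(a - 3)*(a + 6)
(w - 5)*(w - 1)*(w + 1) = w^3 - 5*w^2 - w + 5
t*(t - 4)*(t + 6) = t^3 + 2*t^2 - 24*t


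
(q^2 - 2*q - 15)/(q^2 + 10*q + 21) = (q - 5)/(q + 7)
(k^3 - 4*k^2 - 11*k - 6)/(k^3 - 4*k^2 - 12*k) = (k^2 + 2*k + 1)/(k*(k + 2))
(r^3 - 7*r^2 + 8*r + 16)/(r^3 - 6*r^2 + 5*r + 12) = (r - 4)/(r - 3)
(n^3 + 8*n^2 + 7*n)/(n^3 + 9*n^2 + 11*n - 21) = n*(n + 1)/(n^2 + 2*n - 3)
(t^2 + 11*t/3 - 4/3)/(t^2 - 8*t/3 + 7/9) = 3*(t + 4)/(3*t - 7)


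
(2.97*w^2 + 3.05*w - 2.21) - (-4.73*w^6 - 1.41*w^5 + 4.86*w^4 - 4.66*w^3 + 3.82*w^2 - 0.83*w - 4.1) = 4.73*w^6 + 1.41*w^5 - 4.86*w^4 + 4.66*w^3 - 0.85*w^2 + 3.88*w + 1.89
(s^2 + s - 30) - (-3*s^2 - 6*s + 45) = 4*s^2 + 7*s - 75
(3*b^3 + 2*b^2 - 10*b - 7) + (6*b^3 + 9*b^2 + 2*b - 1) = 9*b^3 + 11*b^2 - 8*b - 8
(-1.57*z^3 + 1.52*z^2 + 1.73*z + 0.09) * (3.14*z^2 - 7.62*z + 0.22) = -4.9298*z^5 + 16.7362*z^4 - 6.4956*z^3 - 12.5656*z^2 - 0.3052*z + 0.0198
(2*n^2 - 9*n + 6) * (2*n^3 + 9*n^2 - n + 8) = 4*n^5 - 71*n^3 + 79*n^2 - 78*n + 48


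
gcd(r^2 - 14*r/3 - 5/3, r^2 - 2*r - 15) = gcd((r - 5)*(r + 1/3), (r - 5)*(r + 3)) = r - 5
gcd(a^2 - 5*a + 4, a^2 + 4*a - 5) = a - 1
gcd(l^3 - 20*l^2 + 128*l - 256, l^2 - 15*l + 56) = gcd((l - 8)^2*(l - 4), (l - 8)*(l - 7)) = l - 8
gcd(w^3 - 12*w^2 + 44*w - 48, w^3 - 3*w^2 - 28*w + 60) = w^2 - 8*w + 12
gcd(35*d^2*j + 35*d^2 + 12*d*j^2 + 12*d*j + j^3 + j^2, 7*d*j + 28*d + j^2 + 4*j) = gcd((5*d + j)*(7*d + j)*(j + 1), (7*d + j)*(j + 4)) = 7*d + j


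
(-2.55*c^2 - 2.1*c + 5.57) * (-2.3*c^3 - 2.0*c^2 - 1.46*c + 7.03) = 5.865*c^5 + 9.93*c^4 - 4.888*c^3 - 26.0005*c^2 - 22.8952*c + 39.1571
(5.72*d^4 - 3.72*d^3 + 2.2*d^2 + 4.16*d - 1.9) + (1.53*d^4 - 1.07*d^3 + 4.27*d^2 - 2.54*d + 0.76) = 7.25*d^4 - 4.79*d^3 + 6.47*d^2 + 1.62*d - 1.14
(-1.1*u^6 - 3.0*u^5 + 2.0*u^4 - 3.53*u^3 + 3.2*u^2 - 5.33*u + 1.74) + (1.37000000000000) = -1.1*u^6 - 3.0*u^5 + 2.0*u^4 - 3.53*u^3 + 3.2*u^2 - 5.33*u + 3.11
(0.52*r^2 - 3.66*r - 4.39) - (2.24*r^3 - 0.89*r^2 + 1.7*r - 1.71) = -2.24*r^3 + 1.41*r^2 - 5.36*r - 2.68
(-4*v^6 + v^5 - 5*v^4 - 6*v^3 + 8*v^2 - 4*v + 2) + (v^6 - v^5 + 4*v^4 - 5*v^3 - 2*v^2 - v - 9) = -3*v^6 - v^4 - 11*v^3 + 6*v^2 - 5*v - 7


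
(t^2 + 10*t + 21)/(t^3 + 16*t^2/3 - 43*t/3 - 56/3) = 3*(t + 3)/(3*t^2 - 5*t - 8)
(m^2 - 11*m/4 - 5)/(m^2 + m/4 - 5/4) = (m - 4)/(m - 1)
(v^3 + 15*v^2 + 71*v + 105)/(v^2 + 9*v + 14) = (v^2 + 8*v + 15)/(v + 2)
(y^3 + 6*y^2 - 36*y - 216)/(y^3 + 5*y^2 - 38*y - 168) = (y^2 + 12*y + 36)/(y^2 + 11*y + 28)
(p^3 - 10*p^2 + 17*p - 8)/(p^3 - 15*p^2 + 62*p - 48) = (p - 1)/(p - 6)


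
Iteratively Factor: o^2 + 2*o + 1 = (o + 1)*(o + 1)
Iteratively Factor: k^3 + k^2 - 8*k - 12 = (k + 2)*(k^2 - k - 6) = (k + 2)^2*(k - 3)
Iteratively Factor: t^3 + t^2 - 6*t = (t)*(t^2 + t - 6) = t*(t - 2)*(t + 3)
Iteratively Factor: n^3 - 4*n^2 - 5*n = (n - 5)*(n^2 + n) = (n - 5)*(n + 1)*(n)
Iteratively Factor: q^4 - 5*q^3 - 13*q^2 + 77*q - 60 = (q - 1)*(q^3 - 4*q^2 - 17*q + 60) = (q - 3)*(q - 1)*(q^2 - q - 20) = (q - 5)*(q - 3)*(q - 1)*(q + 4)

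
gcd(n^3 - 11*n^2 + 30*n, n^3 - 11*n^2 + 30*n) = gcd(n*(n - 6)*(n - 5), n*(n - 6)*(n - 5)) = n^3 - 11*n^2 + 30*n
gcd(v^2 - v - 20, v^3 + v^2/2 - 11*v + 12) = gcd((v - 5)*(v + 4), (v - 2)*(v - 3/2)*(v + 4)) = v + 4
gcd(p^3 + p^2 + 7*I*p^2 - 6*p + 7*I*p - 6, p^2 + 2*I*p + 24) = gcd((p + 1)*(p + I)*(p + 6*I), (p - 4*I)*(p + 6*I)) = p + 6*I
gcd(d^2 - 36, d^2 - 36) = d^2 - 36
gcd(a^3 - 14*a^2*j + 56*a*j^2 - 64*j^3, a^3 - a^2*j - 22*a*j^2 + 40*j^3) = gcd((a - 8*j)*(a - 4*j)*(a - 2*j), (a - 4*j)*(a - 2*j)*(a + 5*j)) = a^2 - 6*a*j + 8*j^2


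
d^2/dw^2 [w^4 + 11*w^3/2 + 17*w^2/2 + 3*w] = 12*w^2 + 33*w + 17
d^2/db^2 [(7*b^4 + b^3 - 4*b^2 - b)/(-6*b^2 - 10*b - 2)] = (-63*b^6 - 315*b^5 - 588*b^4 - 353*b^3 - 93*b^2 - 12*b - 1)/(27*b^6 + 135*b^5 + 252*b^4 + 215*b^3 + 84*b^2 + 15*b + 1)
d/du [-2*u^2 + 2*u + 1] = 2 - 4*u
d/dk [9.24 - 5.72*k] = -5.72000000000000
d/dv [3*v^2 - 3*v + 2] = 6*v - 3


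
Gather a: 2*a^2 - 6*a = 2*a^2 - 6*a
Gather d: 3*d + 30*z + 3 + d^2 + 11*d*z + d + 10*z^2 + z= d^2 + d*(11*z + 4) + 10*z^2 + 31*z + 3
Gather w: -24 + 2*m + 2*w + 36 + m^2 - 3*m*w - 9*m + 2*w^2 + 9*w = m^2 - 7*m + 2*w^2 + w*(11 - 3*m) + 12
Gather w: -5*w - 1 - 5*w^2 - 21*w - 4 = -5*w^2 - 26*w - 5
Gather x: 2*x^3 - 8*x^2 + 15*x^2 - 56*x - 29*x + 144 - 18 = 2*x^3 + 7*x^2 - 85*x + 126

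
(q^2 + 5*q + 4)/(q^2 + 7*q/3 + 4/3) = 3*(q + 4)/(3*q + 4)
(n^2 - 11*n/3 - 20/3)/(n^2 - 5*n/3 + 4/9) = 3*(3*n^2 - 11*n - 20)/(9*n^2 - 15*n + 4)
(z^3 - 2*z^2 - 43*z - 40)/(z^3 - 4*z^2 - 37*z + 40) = (z + 1)/(z - 1)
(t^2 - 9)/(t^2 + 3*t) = (t - 3)/t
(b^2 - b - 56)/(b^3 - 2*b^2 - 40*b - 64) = (b + 7)/(b^2 + 6*b + 8)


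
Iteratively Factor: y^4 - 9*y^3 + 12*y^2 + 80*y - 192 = (y - 4)*(y^3 - 5*y^2 - 8*y + 48) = (y - 4)^2*(y^2 - y - 12) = (y - 4)^3*(y + 3)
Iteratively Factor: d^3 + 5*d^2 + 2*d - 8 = (d + 4)*(d^2 + d - 2) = (d - 1)*(d + 4)*(d + 2)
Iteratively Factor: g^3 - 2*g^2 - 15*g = (g)*(g^2 - 2*g - 15) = g*(g - 5)*(g + 3)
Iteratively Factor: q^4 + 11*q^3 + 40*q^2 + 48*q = (q + 3)*(q^3 + 8*q^2 + 16*q) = (q + 3)*(q + 4)*(q^2 + 4*q) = (q + 3)*(q + 4)^2*(q)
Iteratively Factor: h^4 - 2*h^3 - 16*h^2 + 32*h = (h + 4)*(h^3 - 6*h^2 + 8*h) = (h - 2)*(h + 4)*(h^2 - 4*h) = (h - 4)*(h - 2)*(h + 4)*(h)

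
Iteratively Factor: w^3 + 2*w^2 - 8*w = (w - 2)*(w^2 + 4*w) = (w - 2)*(w + 4)*(w)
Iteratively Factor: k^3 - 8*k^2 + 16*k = (k - 4)*(k^2 - 4*k) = k*(k - 4)*(k - 4)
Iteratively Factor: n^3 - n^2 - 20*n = (n - 5)*(n^2 + 4*n) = (n - 5)*(n + 4)*(n)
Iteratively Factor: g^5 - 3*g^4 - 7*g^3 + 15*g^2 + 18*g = (g - 3)*(g^4 - 7*g^2 - 6*g) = (g - 3)^2*(g^3 + 3*g^2 + 2*g) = (g - 3)^2*(g + 2)*(g^2 + g) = (g - 3)^2*(g + 1)*(g + 2)*(g)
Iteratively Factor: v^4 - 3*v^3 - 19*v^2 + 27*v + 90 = (v + 2)*(v^3 - 5*v^2 - 9*v + 45) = (v - 3)*(v + 2)*(v^2 - 2*v - 15) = (v - 3)*(v + 2)*(v + 3)*(v - 5)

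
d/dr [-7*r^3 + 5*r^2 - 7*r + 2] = -21*r^2 + 10*r - 7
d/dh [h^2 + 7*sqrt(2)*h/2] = 2*h + 7*sqrt(2)/2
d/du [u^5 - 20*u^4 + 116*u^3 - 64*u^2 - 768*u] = 5*u^4 - 80*u^3 + 348*u^2 - 128*u - 768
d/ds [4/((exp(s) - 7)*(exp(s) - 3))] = 8*(5 - exp(s))*exp(s)/(exp(4*s) - 20*exp(3*s) + 142*exp(2*s) - 420*exp(s) + 441)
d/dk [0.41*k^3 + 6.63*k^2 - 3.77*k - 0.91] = 1.23*k^2 + 13.26*k - 3.77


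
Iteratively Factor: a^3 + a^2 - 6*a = (a + 3)*(a^2 - 2*a) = a*(a + 3)*(a - 2)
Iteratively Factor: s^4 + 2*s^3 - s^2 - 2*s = (s - 1)*(s^3 + 3*s^2 + 2*s) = (s - 1)*(s + 2)*(s^2 + s) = s*(s - 1)*(s + 2)*(s + 1)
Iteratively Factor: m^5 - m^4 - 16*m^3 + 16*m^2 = (m)*(m^4 - m^3 - 16*m^2 + 16*m) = m*(m - 4)*(m^3 + 3*m^2 - 4*m) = m*(m - 4)*(m - 1)*(m^2 + 4*m) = m^2*(m - 4)*(m - 1)*(m + 4)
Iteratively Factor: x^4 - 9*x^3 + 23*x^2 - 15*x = (x - 1)*(x^3 - 8*x^2 + 15*x) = (x - 3)*(x - 1)*(x^2 - 5*x) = x*(x - 3)*(x - 1)*(x - 5)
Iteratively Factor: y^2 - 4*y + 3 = (y - 1)*(y - 3)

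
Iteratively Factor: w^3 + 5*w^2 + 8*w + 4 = (w + 2)*(w^2 + 3*w + 2) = (w + 2)^2*(w + 1)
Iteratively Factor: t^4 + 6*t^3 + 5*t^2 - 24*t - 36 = (t + 3)*(t^3 + 3*t^2 - 4*t - 12) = (t - 2)*(t + 3)*(t^2 + 5*t + 6) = (t - 2)*(t + 3)^2*(t + 2)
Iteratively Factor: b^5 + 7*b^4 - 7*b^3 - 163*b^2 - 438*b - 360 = (b - 5)*(b^4 + 12*b^3 + 53*b^2 + 102*b + 72) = (b - 5)*(b + 3)*(b^3 + 9*b^2 + 26*b + 24) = (b - 5)*(b + 2)*(b + 3)*(b^2 + 7*b + 12) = (b - 5)*(b + 2)*(b + 3)^2*(b + 4)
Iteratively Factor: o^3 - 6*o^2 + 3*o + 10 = (o - 2)*(o^2 - 4*o - 5) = (o - 5)*(o - 2)*(o + 1)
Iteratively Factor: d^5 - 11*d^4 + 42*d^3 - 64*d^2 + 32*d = (d)*(d^4 - 11*d^3 + 42*d^2 - 64*d + 32) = d*(d - 2)*(d^3 - 9*d^2 + 24*d - 16) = d*(d - 4)*(d - 2)*(d^2 - 5*d + 4) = d*(d - 4)*(d - 2)*(d - 1)*(d - 4)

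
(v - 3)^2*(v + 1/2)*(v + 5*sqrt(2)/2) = v^4 - 11*v^3/2 + 5*sqrt(2)*v^3/2 - 55*sqrt(2)*v^2/4 + 6*v^2 + 9*v/2 + 15*sqrt(2)*v + 45*sqrt(2)/4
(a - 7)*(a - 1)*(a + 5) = a^3 - 3*a^2 - 33*a + 35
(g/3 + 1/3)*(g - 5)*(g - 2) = g^3/3 - 2*g^2 + g + 10/3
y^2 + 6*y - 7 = (y - 1)*(y + 7)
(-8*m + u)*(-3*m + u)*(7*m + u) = 168*m^3 - 53*m^2*u - 4*m*u^2 + u^3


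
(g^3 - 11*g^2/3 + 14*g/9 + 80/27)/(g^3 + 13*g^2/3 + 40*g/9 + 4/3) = (9*g^2 - 39*g + 40)/(3*(3*g^2 + 11*g + 6))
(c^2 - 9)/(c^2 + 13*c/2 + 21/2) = 2*(c - 3)/(2*c + 7)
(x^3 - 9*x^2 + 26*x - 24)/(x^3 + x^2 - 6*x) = (x^2 - 7*x + 12)/(x*(x + 3))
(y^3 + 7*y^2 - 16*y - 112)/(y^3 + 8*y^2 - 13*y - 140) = (y + 4)/(y + 5)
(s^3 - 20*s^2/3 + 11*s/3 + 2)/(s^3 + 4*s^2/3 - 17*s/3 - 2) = (s^2 - 7*s + 6)/(s^2 + s - 6)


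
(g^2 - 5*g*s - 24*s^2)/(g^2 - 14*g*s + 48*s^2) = (-g - 3*s)/(-g + 6*s)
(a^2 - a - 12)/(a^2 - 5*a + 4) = (a + 3)/(a - 1)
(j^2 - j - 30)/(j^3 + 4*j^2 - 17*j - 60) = (j - 6)/(j^2 - j - 12)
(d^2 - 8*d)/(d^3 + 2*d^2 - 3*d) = (d - 8)/(d^2 + 2*d - 3)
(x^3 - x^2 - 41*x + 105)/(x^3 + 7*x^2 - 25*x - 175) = (x - 3)/(x + 5)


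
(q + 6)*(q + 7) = q^2 + 13*q + 42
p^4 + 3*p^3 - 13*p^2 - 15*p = p*(p - 3)*(p + 1)*(p + 5)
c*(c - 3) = c^2 - 3*c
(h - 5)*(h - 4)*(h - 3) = h^3 - 12*h^2 + 47*h - 60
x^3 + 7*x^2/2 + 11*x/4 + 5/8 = (x + 1/2)^2*(x + 5/2)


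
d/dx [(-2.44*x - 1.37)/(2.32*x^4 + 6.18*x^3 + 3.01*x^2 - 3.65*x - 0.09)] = (16.9824*x^4 + 42.872*x^3 + 32.7442*x^2 + 8.2474*x - 4.7809)/(5.3824*x^8 + 28.6752*x^7 + 52.1588*x^6 + 20.2676*x^5 - 36.4715*x^4 - 23.0854*x^3 + 12.7807*x^2 + 0.657*x + 0.0081)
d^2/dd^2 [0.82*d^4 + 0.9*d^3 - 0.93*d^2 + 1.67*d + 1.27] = 9.84*d^2 + 5.4*d - 1.86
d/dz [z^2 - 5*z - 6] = 2*z - 5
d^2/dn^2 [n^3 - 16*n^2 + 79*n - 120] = 6*n - 32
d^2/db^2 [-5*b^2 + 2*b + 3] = -10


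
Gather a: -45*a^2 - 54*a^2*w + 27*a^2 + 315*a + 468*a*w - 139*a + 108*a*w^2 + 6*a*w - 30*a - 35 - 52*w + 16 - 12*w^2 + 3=a^2*(-54*w - 18) + a*(108*w^2 + 474*w + 146) - 12*w^2 - 52*w - 16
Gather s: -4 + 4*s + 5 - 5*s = 1 - s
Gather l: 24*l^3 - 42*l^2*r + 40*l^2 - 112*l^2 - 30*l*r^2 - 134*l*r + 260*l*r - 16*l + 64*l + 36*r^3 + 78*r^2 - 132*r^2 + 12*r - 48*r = 24*l^3 + l^2*(-42*r - 72) + l*(-30*r^2 + 126*r + 48) + 36*r^3 - 54*r^2 - 36*r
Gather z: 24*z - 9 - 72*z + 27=18 - 48*z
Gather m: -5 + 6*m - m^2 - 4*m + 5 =-m^2 + 2*m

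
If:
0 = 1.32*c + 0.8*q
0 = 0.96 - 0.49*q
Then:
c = -1.19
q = 1.96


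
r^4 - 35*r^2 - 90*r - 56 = (r - 7)*(r + 1)*(r + 2)*(r + 4)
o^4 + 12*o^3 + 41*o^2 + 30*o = o*(o + 1)*(o + 5)*(o + 6)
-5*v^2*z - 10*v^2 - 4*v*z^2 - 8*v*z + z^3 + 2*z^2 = (-5*v + z)*(v + z)*(z + 2)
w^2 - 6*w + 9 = (w - 3)^2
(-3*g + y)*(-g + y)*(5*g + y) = 15*g^3 - 17*g^2*y + g*y^2 + y^3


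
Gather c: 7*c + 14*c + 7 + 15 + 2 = 21*c + 24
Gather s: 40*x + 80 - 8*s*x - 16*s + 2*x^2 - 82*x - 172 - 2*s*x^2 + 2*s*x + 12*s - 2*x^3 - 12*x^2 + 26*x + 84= s*(-2*x^2 - 6*x - 4) - 2*x^3 - 10*x^2 - 16*x - 8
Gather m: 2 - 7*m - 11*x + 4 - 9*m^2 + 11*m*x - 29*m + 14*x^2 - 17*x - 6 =-9*m^2 + m*(11*x - 36) + 14*x^2 - 28*x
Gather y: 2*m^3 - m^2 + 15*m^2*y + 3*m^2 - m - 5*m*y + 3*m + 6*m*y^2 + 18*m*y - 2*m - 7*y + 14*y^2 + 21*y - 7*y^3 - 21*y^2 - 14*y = 2*m^3 + 2*m^2 - 7*y^3 + y^2*(6*m - 7) + y*(15*m^2 + 13*m)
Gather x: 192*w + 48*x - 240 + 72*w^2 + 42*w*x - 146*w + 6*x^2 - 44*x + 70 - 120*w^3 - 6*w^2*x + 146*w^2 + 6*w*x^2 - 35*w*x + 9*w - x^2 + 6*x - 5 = -120*w^3 + 218*w^2 + 55*w + x^2*(6*w + 5) + x*(-6*w^2 + 7*w + 10) - 175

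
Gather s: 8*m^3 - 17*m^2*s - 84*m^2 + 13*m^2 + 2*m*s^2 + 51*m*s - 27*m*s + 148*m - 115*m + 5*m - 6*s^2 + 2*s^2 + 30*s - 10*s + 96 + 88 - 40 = 8*m^3 - 71*m^2 + 38*m + s^2*(2*m - 4) + s*(-17*m^2 + 24*m + 20) + 144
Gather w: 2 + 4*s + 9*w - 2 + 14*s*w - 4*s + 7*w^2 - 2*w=7*w^2 + w*(14*s + 7)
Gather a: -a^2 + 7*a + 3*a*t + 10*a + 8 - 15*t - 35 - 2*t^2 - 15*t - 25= -a^2 + a*(3*t + 17) - 2*t^2 - 30*t - 52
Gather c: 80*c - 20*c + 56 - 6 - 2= 60*c + 48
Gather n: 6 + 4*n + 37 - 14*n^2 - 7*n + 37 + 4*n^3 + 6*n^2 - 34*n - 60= 4*n^3 - 8*n^2 - 37*n + 20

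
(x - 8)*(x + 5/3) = x^2 - 19*x/3 - 40/3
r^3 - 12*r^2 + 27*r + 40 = (r - 8)*(r - 5)*(r + 1)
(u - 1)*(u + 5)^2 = u^3 + 9*u^2 + 15*u - 25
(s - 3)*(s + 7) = s^2 + 4*s - 21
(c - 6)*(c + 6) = c^2 - 36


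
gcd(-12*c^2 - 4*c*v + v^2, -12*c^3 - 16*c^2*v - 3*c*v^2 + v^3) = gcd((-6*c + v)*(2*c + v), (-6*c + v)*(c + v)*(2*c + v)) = -12*c^2 - 4*c*v + v^2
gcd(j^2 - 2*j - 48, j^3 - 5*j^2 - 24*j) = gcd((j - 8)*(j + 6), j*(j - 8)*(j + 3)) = j - 8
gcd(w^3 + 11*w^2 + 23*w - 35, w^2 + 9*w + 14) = w + 7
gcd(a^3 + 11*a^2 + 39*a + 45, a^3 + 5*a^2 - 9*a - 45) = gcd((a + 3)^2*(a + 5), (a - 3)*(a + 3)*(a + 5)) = a^2 + 8*a + 15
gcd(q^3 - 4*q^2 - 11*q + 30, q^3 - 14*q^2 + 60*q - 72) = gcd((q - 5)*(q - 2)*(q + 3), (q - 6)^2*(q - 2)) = q - 2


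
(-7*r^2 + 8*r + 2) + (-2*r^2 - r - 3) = -9*r^2 + 7*r - 1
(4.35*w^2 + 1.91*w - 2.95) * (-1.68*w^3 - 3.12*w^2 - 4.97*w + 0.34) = -7.308*w^5 - 16.7808*w^4 - 22.6227*w^3 + 1.1903*w^2 + 15.3109*w - 1.003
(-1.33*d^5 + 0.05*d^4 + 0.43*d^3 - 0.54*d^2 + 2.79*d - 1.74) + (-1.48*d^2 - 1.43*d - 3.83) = -1.33*d^5 + 0.05*d^4 + 0.43*d^3 - 2.02*d^2 + 1.36*d - 5.57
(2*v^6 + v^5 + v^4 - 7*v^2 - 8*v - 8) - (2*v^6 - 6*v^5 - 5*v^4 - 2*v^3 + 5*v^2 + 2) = 7*v^5 + 6*v^4 + 2*v^3 - 12*v^2 - 8*v - 10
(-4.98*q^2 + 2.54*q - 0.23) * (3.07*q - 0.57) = -15.2886*q^3 + 10.6364*q^2 - 2.1539*q + 0.1311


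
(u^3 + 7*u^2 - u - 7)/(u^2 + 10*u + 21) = (u^2 - 1)/(u + 3)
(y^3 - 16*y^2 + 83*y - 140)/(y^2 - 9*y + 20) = y - 7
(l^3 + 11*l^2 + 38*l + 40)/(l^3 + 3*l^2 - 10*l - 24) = (l + 5)/(l - 3)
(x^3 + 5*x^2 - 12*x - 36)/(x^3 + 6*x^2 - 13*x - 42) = (x + 6)/(x + 7)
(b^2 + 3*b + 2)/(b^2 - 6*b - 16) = (b + 1)/(b - 8)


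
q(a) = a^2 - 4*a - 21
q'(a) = 2*a - 4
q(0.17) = -21.65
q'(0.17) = -3.66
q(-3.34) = 3.52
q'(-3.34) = -10.68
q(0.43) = -22.54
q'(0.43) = -3.14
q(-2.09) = -8.27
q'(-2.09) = -8.18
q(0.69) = -23.28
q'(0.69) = -2.62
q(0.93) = -23.86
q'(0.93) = -2.14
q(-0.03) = -20.88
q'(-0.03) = -4.06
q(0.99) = -23.98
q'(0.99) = -2.02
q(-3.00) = 0.00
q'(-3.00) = -10.00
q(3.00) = -24.00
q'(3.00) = 2.00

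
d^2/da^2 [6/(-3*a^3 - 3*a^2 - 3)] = 4*(-a^2*(3*a + 2)^2 + (3*a + 1)*(a^3 + a^2 + 1))/(a^3 + a^2 + 1)^3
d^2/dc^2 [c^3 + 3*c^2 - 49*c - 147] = 6*c + 6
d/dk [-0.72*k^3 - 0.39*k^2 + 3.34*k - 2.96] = -2.16*k^2 - 0.78*k + 3.34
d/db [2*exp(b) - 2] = 2*exp(b)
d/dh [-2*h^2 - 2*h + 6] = -4*h - 2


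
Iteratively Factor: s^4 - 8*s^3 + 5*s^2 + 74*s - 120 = (s - 2)*(s^3 - 6*s^2 - 7*s + 60) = (s - 5)*(s - 2)*(s^2 - s - 12) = (s - 5)*(s - 4)*(s - 2)*(s + 3)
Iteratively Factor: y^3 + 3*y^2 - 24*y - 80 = (y - 5)*(y^2 + 8*y + 16) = (y - 5)*(y + 4)*(y + 4)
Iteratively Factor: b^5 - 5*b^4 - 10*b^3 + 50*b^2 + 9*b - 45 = (b - 3)*(b^4 - 2*b^3 - 16*b^2 + 2*b + 15) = (b - 3)*(b - 1)*(b^3 - b^2 - 17*b - 15) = (b - 3)*(b - 1)*(b + 3)*(b^2 - 4*b - 5) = (b - 3)*(b - 1)*(b + 1)*(b + 3)*(b - 5)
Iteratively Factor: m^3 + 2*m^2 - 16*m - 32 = (m + 4)*(m^2 - 2*m - 8) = (m + 2)*(m + 4)*(m - 4)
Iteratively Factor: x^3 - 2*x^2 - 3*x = (x)*(x^2 - 2*x - 3) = x*(x - 3)*(x + 1)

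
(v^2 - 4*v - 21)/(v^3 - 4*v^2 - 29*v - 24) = (v - 7)/(v^2 - 7*v - 8)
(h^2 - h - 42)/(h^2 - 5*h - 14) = (h + 6)/(h + 2)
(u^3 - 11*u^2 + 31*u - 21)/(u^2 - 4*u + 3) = u - 7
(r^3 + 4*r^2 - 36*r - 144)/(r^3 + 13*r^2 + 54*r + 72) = (r - 6)/(r + 3)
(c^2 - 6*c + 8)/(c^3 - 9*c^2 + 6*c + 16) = (c - 4)/(c^2 - 7*c - 8)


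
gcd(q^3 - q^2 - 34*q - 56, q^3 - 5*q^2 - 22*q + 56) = q^2 - 3*q - 28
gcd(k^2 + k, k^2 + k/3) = k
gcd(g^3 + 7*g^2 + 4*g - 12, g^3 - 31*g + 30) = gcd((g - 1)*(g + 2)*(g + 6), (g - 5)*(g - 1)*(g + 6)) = g^2 + 5*g - 6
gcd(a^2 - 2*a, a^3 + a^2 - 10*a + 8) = a - 2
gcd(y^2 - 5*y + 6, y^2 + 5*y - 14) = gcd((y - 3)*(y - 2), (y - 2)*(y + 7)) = y - 2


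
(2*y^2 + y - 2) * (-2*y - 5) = -4*y^3 - 12*y^2 - y + 10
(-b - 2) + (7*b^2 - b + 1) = 7*b^2 - 2*b - 1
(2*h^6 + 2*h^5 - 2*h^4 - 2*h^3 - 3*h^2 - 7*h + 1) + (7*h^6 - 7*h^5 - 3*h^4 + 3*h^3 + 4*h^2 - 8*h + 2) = 9*h^6 - 5*h^5 - 5*h^4 + h^3 + h^2 - 15*h + 3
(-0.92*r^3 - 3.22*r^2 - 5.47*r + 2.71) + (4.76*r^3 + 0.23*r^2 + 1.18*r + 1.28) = 3.84*r^3 - 2.99*r^2 - 4.29*r + 3.99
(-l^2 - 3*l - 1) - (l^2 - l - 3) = -2*l^2 - 2*l + 2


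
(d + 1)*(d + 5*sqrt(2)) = d^2 + d + 5*sqrt(2)*d + 5*sqrt(2)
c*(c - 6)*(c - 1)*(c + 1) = c^4 - 6*c^3 - c^2 + 6*c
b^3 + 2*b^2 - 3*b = b*(b - 1)*(b + 3)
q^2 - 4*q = q*(q - 4)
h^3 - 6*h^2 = h^2*(h - 6)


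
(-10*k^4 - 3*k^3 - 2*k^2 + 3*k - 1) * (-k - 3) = 10*k^5 + 33*k^4 + 11*k^3 + 3*k^2 - 8*k + 3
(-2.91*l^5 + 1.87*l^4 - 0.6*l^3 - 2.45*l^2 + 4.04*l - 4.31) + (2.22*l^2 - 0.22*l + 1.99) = -2.91*l^5 + 1.87*l^4 - 0.6*l^3 - 0.23*l^2 + 3.82*l - 2.32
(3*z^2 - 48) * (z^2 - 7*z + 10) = 3*z^4 - 21*z^3 - 18*z^2 + 336*z - 480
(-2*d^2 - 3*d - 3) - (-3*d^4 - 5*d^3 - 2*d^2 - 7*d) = 3*d^4 + 5*d^3 + 4*d - 3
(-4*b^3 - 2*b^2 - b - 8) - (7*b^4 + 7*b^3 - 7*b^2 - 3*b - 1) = -7*b^4 - 11*b^3 + 5*b^2 + 2*b - 7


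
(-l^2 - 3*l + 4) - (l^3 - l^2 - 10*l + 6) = -l^3 + 7*l - 2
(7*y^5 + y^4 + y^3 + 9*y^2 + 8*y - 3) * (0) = 0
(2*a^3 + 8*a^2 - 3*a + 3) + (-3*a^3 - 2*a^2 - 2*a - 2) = -a^3 + 6*a^2 - 5*a + 1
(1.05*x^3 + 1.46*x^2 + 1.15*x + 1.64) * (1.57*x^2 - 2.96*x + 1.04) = 1.6485*x^5 - 0.8158*x^4 - 1.4241*x^3 + 0.6892*x^2 - 3.6584*x + 1.7056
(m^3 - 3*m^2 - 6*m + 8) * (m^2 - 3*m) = m^5 - 6*m^4 + 3*m^3 + 26*m^2 - 24*m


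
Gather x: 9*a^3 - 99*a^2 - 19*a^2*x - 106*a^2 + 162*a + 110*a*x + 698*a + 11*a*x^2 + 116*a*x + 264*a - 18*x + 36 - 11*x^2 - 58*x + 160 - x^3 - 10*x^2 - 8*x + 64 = 9*a^3 - 205*a^2 + 1124*a - x^3 + x^2*(11*a - 21) + x*(-19*a^2 + 226*a - 84) + 260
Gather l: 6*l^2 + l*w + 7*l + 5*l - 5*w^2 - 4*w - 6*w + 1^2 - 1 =6*l^2 + l*(w + 12) - 5*w^2 - 10*w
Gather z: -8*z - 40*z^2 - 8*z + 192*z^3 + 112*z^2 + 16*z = 192*z^3 + 72*z^2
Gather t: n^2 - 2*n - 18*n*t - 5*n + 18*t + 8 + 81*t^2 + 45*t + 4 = n^2 - 7*n + 81*t^2 + t*(63 - 18*n) + 12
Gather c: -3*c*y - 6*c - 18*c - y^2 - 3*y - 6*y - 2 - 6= c*(-3*y - 24) - y^2 - 9*y - 8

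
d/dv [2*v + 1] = 2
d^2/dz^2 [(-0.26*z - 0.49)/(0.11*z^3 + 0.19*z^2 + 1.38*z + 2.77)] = (-0.018876*z^5 - 0.103752*z^4 - 0.103692*z^3 + 0.398238*z^2 + 0.945978000000001*z + 0.637214000000001)/(0.001331*z^9 + 0.006897*z^8 + 0.062007*z^7 + 0.280462*z^6 + 1.125264*z^5 + 3.908415*z^4 + 9.517893*z^3 + 20.199117*z^2 + 31.765806*z + 21.253933)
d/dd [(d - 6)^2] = 2*d - 12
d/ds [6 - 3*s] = -3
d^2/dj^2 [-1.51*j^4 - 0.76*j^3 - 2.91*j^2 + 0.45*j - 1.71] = -18.12*j^2 - 4.56*j - 5.82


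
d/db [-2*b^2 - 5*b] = -4*b - 5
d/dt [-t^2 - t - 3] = -2*t - 1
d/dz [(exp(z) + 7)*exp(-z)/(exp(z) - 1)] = (-exp(2*z) - 14*exp(z) + 7)*exp(-z)/(exp(2*z) - 2*exp(z) + 1)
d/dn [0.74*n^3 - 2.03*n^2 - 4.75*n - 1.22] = 2.22*n^2 - 4.06*n - 4.75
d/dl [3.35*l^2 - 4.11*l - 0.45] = 6.7*l - 4.11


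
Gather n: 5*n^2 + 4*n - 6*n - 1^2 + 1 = 5*n^2 - 2*n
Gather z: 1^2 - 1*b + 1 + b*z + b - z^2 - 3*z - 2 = -z^2 + z*(b - 3)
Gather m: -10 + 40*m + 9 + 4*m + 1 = 44*m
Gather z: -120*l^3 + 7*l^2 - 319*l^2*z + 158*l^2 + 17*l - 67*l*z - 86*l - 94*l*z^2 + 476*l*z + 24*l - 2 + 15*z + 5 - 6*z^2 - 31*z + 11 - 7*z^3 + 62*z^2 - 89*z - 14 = -120*l^3 + 165*l^2 - 45*l - 7*z^3 + z^2*(56 - 94*l) + z*(-319*l^2 + 409*l - 105)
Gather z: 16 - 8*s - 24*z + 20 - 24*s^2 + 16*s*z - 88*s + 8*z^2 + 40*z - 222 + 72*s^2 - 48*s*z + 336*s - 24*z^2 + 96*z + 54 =48*s^2 + 240*s - 16*z^2 + z*(112 - 32*s) - 132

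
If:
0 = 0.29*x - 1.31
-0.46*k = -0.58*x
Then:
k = 5.70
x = 4.52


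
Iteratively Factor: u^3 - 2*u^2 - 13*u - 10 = (u + 2)*(u^2 - 4*u - 5) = (u - 5)*(u + 2)*(u + 1)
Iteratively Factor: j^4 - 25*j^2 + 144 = (j + 4)*(j^3 - 4*j^2 - 9*j + 36) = (j - 4)*(j + 4)*(j^2 - 9) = (j - 4)*(j - 3)*(j + 4)*(j + 3)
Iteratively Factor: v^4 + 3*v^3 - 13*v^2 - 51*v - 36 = (v + 1)*(v^3 + 2*v^2 - 15*v - 36) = (v + 1)*(v + 3)*(v^2 - v - 12) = (v - 4)*(v + 1)*(v + 3)*(v + 3)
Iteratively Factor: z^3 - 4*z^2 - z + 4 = (z - 4)*(z^2 - 1) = (z - 4)*(z - 1)*(z + 1)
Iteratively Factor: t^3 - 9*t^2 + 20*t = (t - 4)*(t^2 - 5*t) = t*(t - 4)*(t - 5)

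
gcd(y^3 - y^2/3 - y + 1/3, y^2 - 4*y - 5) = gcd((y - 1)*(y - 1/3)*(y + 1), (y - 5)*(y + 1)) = y + 1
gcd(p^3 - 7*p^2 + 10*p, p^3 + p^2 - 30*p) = p^2 - 5*p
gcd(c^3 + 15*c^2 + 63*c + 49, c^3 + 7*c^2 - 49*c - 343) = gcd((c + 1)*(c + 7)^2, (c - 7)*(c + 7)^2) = c^2 + 14*c + 49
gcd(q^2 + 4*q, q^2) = q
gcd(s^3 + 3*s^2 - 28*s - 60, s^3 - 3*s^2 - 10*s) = s^2 - 3*s - 10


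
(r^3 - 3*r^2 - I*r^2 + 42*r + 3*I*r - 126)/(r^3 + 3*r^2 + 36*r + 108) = (r^2 + r*(-3 - 7*I) + 21*I)/(r^2 + r*(3 - 6*I) - 18*I)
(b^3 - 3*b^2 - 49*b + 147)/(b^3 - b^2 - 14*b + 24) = (b^2 - 49)/(b^2 + 2*b - 8)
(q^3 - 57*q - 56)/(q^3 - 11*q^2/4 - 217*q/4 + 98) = 4*(q + 1)/(4*q - 7)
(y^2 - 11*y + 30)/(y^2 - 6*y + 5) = (y - 6)/(y - 1)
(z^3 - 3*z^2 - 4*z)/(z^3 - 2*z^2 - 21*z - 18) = z*(z - 4)/(z^2 - 3*z - 18)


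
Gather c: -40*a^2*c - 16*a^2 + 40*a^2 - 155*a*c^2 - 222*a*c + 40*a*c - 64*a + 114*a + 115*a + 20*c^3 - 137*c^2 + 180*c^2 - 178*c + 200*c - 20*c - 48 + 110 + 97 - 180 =24*a^2 + 165*a + 20*c^3 + c^2*(43 - 155*a) + c*(-40*a^2 - 182*a + 2) - 21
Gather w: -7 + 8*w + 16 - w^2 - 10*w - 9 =-w^2 - 2*w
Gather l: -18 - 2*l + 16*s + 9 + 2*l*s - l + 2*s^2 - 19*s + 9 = l*(2*s - 3) + 2*s^2 - 3*s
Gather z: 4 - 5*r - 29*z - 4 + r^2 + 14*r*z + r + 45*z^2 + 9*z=r^2 - 4*r + 45*z^2 + z*(14*r - 20)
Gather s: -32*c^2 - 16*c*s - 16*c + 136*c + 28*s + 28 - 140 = -32*c^2 + 120*c + s*(28 - 16*c) - 112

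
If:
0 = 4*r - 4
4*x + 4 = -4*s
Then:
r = 1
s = -x - 1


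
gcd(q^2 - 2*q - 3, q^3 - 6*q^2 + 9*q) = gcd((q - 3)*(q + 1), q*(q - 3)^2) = q - 3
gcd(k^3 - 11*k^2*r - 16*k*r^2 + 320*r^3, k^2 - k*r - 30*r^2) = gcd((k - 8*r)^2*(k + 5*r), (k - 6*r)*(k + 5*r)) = k + 5*r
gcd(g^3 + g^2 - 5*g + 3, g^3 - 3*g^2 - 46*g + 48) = g - 1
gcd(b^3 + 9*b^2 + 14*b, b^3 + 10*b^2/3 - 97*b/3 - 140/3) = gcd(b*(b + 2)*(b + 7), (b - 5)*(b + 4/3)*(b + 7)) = b + 7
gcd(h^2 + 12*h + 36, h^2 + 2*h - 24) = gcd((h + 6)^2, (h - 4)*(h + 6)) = h + 6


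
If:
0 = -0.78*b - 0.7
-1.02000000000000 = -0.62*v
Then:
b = -0.90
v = 1.65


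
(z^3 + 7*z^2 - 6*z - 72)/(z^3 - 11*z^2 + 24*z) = (z^2 + 10*z + 24)/(z*(z - 8))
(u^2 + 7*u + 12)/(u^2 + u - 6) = (u + 4)/(u - 2)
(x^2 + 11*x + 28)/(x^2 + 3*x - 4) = (x + 7)/(x - 1)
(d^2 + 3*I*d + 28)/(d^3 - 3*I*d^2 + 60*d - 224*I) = (d + 7*I)/(d^2 + I*d + 56)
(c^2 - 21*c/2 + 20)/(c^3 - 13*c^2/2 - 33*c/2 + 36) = (2*c - 5)/(2*c^2 + 3*c - 9)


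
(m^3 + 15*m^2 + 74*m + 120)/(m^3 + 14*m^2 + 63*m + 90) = (m + 4)/(m + 3)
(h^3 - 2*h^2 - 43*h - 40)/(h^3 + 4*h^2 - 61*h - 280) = (h + 1)/(h + 7)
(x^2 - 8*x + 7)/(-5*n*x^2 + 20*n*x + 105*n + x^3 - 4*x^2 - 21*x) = (x - 1)/(-5*n*x - 15*n + x^2 + 3*x)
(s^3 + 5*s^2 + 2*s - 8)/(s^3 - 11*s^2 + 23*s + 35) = (s^3 + 5*s^2 + 2*s - 8)/(s^3 - 11*s^2 + 23*s + 35)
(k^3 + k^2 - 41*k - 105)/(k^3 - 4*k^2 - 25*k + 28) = (k^2 + 8*k + 15)/(k^2 + 3*k - 4)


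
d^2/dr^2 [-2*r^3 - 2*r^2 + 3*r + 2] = -12*r - 4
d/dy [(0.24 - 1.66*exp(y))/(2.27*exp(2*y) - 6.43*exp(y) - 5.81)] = (3.7682*exp(2*y) - 1.0896*exp(y) + 11.1878)*exp(y)/(5.1529*exp(4*y) - 29.1922*exp(3*y) + 14.9675*exp(2*y) + 74.7166*exp(y) + 33.7561)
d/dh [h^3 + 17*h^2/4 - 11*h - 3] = 3*h^2 + 17*h/2 - 11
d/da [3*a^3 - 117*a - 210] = 9*a^2 - 117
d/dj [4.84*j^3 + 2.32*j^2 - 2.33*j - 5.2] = 14.52*j^2 + 4.64*j - 2.33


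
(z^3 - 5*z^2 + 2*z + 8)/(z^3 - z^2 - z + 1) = (z^2 - 6*z + 8)/(z^2 - 2*z + 1)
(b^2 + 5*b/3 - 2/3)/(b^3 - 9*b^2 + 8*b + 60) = (b - 1/3)/(b^2 - 11*b + 30)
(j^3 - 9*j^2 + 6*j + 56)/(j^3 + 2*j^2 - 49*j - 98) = (j - 4)/(j + 7)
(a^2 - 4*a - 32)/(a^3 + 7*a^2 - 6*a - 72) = (a - 8)/(a^2 + 3*a - 18)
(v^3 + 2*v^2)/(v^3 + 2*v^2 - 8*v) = v*(v + 2)/(v^2 + 2*v - 8)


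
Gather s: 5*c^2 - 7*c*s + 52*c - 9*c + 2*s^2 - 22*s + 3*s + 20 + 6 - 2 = 5*c^2 + 43*c + 2*s^2 + s*(-7*c - 19) + 24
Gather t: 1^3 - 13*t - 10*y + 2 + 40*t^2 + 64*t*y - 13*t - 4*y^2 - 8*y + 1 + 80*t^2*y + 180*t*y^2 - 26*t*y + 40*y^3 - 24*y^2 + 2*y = t^2*(80*y + 40) + t*(180*y^2 + 38*y - 26) + 40*y^3 - 28*y^2 - 16*y + 4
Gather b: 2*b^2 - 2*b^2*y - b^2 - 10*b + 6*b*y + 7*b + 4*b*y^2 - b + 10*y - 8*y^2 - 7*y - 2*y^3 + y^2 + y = b^2*(1 - 2*y) + b*(4*y^2 + 6*y - 4) - 2*y^3 - 7*y^2 + 4*y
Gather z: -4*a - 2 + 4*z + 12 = -4*a + 4*z + 10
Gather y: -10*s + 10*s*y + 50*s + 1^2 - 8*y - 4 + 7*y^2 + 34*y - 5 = 40*s + 7*y^2 + y*(10*s + 26) - 8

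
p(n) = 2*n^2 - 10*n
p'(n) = 4*n - 10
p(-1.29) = 16.23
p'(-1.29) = -15.16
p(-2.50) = 37.50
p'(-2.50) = -20.00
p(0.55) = -4.90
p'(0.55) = -7.80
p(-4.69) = 90.89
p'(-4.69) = -28.76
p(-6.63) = 154.21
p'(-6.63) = -36.52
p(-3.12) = 50.67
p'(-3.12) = -22.48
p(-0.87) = 10.21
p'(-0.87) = -13.48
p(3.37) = -10.99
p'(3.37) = 3.48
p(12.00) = 168.00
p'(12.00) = 38.00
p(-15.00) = 600.00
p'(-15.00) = -70.00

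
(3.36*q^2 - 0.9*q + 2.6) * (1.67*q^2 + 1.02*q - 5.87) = 5.6112*q^4 + 1.9242*q^3 - 16.2992*q^2 + 7.935*q - 15.262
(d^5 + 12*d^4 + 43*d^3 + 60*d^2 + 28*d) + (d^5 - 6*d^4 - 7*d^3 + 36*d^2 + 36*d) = 2*d^5 + 6*d^4 + 36*d^3 + 96*d^2 + 64*d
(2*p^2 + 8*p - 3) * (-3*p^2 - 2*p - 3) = -6*p^4 - 28*p^3 - 13*p^2 - 18*p + 9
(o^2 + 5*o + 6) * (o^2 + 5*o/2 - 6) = o^4 + 15*o^3/2 + 25*o^2/2 - 15*o - 36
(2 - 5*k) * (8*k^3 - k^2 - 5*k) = -40*k^4 + 21*k^3 + 23*k^2 - 10*k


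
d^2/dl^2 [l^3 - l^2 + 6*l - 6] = 6*l - 2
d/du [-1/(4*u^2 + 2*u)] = (4*u + 1)/(2*u^2*(2*u + 1)^2)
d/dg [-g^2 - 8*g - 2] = -2*g - 8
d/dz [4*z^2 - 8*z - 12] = 8*z - 8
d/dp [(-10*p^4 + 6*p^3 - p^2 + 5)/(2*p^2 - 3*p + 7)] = (-40*p^5 + 102*p^4 - 316*p^3 + 129*p^2 - 34*p + 15)/(4*p^4 - 12*p^3 + 37*p^2 - 42*p + 49)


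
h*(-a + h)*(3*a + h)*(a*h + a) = -3*a^3*h^2 - 3*a^3*h + 2*a^2*h^3 + 2*a^2*h^2 + a*h^4 + a*h^3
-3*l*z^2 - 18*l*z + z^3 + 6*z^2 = z*(-3*l + z)*(z + 6)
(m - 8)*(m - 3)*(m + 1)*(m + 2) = m^4 - 8*m^3 - 7*m^2 + 50*m + 48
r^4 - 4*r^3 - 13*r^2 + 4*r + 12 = (r - 6)*(r - 1)*(r + 1)*(r + 2)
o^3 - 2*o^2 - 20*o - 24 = (o - 6)*(o + 2)^2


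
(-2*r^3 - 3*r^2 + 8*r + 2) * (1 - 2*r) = 4*r^4 + 4*r^3 - 19*r^2 + 4*r + 2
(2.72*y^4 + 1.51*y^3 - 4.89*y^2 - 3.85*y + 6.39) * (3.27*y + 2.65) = 8.8944*y^5 + 12.1457*y^4 - 11.9888*y^3 - 25.548*y^2 + 10.6928*y + 16.9335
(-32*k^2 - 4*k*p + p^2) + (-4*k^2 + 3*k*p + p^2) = -36*k^2 - k*p + 2*p^2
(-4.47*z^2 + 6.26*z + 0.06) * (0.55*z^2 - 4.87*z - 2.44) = -2.4585*z^4 + 25.2119*z^3 - 19.5464*z^2 - 15.5666*z - 0.1464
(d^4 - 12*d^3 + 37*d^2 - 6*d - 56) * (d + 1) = d^5 - 11*d^4 + 25*d^3 + 31*d^2 - 62*d - 56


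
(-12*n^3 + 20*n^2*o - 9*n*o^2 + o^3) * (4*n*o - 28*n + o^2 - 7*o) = -48*n^4*o + 336*n^4 + 68*n^3*o^2 - 476*n^3*o - 16*n^2*o^3 + 112*n^2*o^2 - 5*n*o^4 + 35*n*o^3 + o^5 - 7*o^4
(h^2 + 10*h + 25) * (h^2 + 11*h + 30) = h^4 + 21*h^3 + 165*h^2 + 575*h + 750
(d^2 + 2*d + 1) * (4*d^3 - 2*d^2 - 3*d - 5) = 4*d^5 + 6*d^4 - 3*d^3 - 13*d^2 - 13*d - 5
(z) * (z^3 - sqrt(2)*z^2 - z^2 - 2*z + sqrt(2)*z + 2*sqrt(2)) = z^4 - sqrt(2)*z^3 - z^3 - 2*z^2 + sqrt(2)*z^2 + 2*sqrt(2)*z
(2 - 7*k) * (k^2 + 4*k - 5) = -7*k^3 - 26*k^2 + 43*k - 10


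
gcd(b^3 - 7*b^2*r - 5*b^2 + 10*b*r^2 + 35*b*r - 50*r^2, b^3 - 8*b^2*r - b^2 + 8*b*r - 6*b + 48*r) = 1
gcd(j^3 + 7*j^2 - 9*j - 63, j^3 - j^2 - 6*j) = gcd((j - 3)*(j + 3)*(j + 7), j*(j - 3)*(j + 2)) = j - 3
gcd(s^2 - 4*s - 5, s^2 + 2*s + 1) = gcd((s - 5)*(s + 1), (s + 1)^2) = s + 1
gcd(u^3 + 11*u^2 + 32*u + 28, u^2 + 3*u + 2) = u + 2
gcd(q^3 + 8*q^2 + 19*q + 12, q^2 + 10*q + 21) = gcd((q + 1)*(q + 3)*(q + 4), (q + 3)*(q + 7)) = q + 3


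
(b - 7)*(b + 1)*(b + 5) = b^3 - b^2 - 37*b - 35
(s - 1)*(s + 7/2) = s^2 + 5*s/2 - 7/2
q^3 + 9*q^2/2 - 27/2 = (q - 3/2)*(q + 3)^2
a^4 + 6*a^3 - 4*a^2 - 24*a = a*(a - 2)*(a + 2)*(a + 6)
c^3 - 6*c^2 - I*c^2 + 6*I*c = c*(c - 6)*(c - I)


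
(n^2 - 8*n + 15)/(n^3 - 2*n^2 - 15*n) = (n - 3)/(n*(n + 3))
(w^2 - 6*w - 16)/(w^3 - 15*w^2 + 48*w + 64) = (w + 2)/(w^2 - 7*w - 8)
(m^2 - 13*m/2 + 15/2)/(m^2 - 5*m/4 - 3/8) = 4*(m - 5)/(4*m + 1)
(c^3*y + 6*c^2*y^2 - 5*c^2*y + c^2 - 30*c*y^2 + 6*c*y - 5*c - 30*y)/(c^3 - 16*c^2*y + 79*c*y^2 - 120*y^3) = (c^3*y + 6*c^2*y^2 - 5*c^2*y + c^2 - 30*c*y^2 + 6*c*y - 5*c - 30*y)/(c^3 - 16*c^2*y + 79*c*y^2 - 120*y^3)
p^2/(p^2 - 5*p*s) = p/(p - 5*s)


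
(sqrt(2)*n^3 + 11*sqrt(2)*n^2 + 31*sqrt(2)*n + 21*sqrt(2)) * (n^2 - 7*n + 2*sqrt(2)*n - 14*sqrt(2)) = sqrt(2)*n^5 + 4*n^4 + 4*sqrt(2)*n^4 - 46*sqrt(2)*n^3 + 16*n^3 - 196*sqrt(2)*n^2 - 184*n^2 - 784*n - 147*sqrt(2)*n - 588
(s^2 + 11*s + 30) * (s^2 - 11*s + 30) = s^4 - 61*s^2 + 900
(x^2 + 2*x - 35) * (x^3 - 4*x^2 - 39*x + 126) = x^5 - 2*x^4 - 82*x^3 + 188*x^2 + 1617*x - 4410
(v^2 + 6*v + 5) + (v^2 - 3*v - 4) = 2*v^2 + 3*v + 1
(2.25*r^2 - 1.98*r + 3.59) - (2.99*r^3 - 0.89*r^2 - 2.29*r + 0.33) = -2.99*r^3 + 3.14*r^2 + 0.31*r + 3.26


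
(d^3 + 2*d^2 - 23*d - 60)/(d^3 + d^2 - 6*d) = (d^2 - d - 20)/(d*(d - 2))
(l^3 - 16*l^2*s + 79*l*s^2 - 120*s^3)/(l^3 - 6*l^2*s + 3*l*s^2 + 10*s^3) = (-l^2 + 11*l*s - 24*s^2)/(-l^2 + l*s + 2*s^2)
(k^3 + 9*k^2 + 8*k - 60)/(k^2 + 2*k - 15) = (k^2 + 4*k - 12)/(k - 3)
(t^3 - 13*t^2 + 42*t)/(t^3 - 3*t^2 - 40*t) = (-t^2 + 13*t - 42)/(-t^2 + 3*t + 40)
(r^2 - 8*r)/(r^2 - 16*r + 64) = r/(r - 8)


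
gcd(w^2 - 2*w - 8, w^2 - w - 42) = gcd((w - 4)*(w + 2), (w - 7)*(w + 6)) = 1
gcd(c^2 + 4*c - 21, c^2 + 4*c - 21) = c^2 + 4*c - 21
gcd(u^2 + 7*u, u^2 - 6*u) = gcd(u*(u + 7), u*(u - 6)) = u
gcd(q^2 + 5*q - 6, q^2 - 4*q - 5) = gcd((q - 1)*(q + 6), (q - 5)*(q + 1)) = 1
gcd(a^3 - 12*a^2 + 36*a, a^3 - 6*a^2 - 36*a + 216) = a^2 - 12*a + 36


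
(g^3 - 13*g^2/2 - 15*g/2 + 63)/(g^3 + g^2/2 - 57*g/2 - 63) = (2*g - 7)/(2*g + 7)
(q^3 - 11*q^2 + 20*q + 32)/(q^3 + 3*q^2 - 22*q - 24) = (q - 8)/(q + 6)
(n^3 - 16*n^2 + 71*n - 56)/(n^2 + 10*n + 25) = (n^3 - 16*n^2 + 71*n - 56)/(n^2 + 10*n + 25)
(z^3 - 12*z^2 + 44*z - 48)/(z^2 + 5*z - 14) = (z^2 - 10*z + 24)/(z + 7)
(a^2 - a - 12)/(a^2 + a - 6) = (a - 4)/(a - 2)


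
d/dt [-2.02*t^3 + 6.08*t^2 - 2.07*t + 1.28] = -6.06*t^2 + 12.16*t - 2.07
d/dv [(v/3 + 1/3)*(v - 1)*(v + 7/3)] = v^2 + 14*v/9 - 1/3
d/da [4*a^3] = 12*a^2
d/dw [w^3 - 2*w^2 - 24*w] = 3*w^2 - 4*w - 24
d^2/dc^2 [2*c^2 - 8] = 4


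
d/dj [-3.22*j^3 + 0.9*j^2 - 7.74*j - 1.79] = -9.66*j^2 + 1.8*j - 7.74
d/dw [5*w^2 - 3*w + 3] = 10*w - 3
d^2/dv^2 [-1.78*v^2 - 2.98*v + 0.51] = -3.56000000000000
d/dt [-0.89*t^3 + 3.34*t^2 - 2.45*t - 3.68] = -2.67*t^2 + 6.68*t - 2.45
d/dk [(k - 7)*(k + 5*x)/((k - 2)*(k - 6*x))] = (-(k - 7)*(k - 2)*(k + 5*x) - (k - 7)*(k - 6*x)*(k + 5*x) + (k - 2)*(k - 6*x)*(2*k + 5*x - 7))/((k - 2)^2*(k - 6*x)^2)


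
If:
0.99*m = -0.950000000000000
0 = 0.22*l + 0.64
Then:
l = -2.91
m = -0.96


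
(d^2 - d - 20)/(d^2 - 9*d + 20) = (d + 4)/(d - 4)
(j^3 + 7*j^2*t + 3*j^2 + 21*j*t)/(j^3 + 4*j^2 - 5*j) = (j^2 + 7*j*t + 3*j + 21*t)/(j^2 + 4*j - 5)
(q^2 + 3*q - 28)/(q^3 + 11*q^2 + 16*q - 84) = (q - 4)/(q^2 + 4*q - 12)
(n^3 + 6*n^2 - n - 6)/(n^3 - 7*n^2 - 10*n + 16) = (n^2 + 7*n + 6)/(n^2 - 6*n - 16)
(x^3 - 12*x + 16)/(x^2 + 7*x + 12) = (x^2 - 4*x + 4)/(x + 3)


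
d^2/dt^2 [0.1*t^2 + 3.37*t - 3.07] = 0.200000000000000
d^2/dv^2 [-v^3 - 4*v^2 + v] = -6*v - 8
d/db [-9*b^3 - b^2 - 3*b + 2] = -27*b^2 - 2*b - 3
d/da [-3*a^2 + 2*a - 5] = 2 - 6*a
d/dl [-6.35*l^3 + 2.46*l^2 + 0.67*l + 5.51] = -19.05*l^2 + 4.92*l + 0.67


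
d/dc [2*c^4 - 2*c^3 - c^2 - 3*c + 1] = 8*c^3 - 6*c^2 - 2*c - 3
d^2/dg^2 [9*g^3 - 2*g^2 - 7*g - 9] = 54*g - 4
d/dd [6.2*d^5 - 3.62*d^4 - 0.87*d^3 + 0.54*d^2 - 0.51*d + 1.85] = 31.0*d^4 - 14.48*d^3 - 2.61*d^2 + 1.08*d - 0.51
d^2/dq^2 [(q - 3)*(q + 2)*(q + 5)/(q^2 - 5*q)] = 4*(17*q^3 - 45*q^2 + 225*q - 375)/(q^3*(q^3 - 15*q^2 + 75*q - 125))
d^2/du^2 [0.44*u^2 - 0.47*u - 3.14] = 0.880000000000000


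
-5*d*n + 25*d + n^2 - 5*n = (-5*d + n)*(n - 5)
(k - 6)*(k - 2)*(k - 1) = k^3 - 9*k^2 + 20*k - 12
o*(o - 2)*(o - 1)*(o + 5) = o^4 + 2*o^3 - 13*o^2 + 10*o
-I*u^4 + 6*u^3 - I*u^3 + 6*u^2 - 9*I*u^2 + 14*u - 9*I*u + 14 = (u - 2*I)*(u + I)*(u + 7*I)*(-I*u - I)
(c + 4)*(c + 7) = c^2 + 11*c + 28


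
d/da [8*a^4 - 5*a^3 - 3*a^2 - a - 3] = 32*a^3 - 15*a^2 - 6*a - 1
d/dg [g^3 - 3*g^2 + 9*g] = 3*g^2 - 6*g + 9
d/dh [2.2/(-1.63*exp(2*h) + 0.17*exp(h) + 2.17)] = (7.172*exp(h) - 0.374)*exp(h)/(-1.63*exp(2*h) + 0.17*exp(h) + 2.17)^2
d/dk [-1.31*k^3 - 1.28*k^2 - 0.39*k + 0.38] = -3.93*k^2 - 2.56*k - 0.39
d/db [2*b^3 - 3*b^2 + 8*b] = 6*b^2 - 6*b + 8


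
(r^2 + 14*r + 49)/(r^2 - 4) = (r^2 + 14*r + 49)/(r^2 - 4)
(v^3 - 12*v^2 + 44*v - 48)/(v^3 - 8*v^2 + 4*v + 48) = (v - 2)/(v + 2)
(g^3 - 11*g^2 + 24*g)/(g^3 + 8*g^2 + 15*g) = (g^2 - 11*g + 24)/(g^2 + 8*g + 15)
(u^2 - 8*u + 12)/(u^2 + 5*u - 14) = (u - 6)/(u + 7)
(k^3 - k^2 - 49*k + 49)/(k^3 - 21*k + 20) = (k^2 - 49)/(k^2 + k - 20)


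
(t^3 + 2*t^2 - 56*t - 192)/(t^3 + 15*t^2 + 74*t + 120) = (t - 8)/(t + 5)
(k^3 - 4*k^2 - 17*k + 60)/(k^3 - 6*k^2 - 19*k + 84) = (k - 5)/(k - 7)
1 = 1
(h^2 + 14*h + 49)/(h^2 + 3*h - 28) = (h + 7)/(h - 4)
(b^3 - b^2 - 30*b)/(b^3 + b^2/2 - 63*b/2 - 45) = 2*b/(2*b + 3)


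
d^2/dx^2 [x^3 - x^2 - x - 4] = 6*x - 2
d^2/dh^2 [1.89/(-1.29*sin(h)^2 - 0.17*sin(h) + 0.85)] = (12.580596*sin(h)^4 + 1.243431*sin(h)^3 - 10.526733*sin(h)^2 - 2.213757*sin(h) - 4.254012)/(1.29*sin(h)^2 + 0.17*sin(h) - 0.85)^3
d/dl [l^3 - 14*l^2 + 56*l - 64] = 3*l^2 - 28*l + 56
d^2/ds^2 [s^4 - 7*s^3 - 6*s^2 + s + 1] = 12*s^2 - 42*s - 12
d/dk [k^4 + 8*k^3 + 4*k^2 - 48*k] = 4*k^3 + 24*k^2 + 8*k - 48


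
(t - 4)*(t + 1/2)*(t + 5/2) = t^3 - t^2 - 43*t/4 - 5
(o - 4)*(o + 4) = o^2 - 16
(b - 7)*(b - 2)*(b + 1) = b^3 - 8*b^2 + 5*b + 14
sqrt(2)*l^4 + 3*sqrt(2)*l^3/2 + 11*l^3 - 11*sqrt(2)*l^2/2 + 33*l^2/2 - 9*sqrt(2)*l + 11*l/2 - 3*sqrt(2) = (l + 1)*(l - sqrt(2)/2)*(l + 6*sqrt(2))*(sqrt(2)*l + sqrt(2)/2)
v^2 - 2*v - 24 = (v - 6)*(v + 4)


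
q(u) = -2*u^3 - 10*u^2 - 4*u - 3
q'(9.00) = -670.00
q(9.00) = -2307.00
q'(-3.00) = 2.00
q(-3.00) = -27.00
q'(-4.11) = -23.15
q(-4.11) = -16.63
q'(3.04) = -120.25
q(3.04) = -163.76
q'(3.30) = -135.34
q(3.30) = -196.97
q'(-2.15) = 11.26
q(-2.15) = -20.75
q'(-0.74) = 7.51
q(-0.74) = -4.71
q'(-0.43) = 3.49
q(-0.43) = -2.97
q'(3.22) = -130.61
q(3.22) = -186.34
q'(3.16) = -127.11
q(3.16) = -178.60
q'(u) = -6*u^2 - 20*u - 4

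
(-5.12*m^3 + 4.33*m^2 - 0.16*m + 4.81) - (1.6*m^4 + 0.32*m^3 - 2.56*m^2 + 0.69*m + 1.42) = -1.6*m^4 - 5.44*m^3 + 6.89*m^2 - 0.85*m + 3.39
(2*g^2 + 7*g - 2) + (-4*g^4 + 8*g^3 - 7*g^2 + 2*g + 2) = -4*g^4 + 8*g^3 - 5*g^2 + 9*g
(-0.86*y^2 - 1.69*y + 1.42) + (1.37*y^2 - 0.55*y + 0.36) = 0.51*y^2 - 2.24*y + 1.78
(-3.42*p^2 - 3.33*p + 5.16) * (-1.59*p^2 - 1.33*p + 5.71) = 5.4378*p^4 + 9.8433*p^3 - 23.3037*p^2 - 25.8771*p + 29.4636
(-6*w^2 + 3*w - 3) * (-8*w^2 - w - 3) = 48*w^4 - 18*w^3 + 39*w^2 - 6*w + 9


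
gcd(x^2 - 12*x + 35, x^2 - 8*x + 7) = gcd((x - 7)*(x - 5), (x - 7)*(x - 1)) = x - 7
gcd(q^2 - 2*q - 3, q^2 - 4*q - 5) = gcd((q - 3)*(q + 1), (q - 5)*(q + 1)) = q + 1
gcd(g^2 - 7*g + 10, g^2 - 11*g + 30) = g - 5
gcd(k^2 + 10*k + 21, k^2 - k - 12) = k + 3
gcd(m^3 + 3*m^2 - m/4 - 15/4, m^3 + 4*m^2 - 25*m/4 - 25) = m + 5/2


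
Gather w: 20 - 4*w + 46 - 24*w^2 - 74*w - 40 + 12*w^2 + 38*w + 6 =-12*w^2 - 40*w + 32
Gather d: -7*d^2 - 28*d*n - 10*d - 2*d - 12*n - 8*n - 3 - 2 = -7*d^2 + d*(-28*n - 12) - 20*n - 5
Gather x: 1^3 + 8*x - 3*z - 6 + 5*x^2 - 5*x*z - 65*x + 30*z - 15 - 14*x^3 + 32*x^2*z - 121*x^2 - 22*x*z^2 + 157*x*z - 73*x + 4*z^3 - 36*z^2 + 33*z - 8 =-14*x^3 + x^2*(32*z - 116) + x*(-22*z^2 + 152*z - 130) + 4*z^3 - 36*z^2 + 60*z - 28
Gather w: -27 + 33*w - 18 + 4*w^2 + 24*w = 4*w^2 + 57*w - 45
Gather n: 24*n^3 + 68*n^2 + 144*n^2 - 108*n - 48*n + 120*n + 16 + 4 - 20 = 24*n^3 + 212*n^2 - 36*n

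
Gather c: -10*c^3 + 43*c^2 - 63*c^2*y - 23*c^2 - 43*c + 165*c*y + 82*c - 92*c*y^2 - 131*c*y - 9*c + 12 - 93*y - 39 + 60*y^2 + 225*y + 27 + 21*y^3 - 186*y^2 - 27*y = -10*c^3 + c^2*(20 - 63*y) + c*(-92*y^2 + 34*y + 30) + 21*y^3 - 126*y^2 + 105*y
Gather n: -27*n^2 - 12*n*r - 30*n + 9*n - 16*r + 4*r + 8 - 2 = -27*n^2 + n*(-12*r - 21) - 12*r + 6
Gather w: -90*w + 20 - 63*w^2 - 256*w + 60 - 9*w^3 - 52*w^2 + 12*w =-9*w^3 - 115*w^2 - 334*w + 80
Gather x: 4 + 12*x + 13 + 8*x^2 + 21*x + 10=8*x^2 + 33*x + 27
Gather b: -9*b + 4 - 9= -9*b - 5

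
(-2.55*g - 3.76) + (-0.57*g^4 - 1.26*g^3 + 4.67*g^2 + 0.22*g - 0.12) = -0.57*g^4 - 1.26*g^3 + 4.67*g^2 - 2.33*g - 3.88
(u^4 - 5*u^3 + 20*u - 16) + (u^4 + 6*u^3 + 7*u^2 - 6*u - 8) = 2*u^4 + u^3 + 7*u^2 + 14*u - 24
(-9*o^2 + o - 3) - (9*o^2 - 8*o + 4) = -18*o^2 + 9*o - 7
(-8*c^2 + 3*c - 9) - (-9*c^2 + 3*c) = c^2 - 9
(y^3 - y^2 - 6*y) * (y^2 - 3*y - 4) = y^5 - 4*y^4 - 7*y^3 + 22*y^2 + 24*y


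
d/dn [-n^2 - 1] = -2*n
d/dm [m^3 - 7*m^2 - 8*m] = 3*m^2 - 14*m - 8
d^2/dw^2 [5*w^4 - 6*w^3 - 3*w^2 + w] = 60*w^2 - 36*w - 6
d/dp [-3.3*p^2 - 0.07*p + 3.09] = -6.6*p - 0.07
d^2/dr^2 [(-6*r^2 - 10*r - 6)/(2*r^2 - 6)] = 2*(-5*r^3 - 36*r^2 - 45*r - 36)/(r^6 - 9*r^4 + 27*r^2 - 27)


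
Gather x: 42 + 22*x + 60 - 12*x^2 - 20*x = -12*x^2 + 2*x + 102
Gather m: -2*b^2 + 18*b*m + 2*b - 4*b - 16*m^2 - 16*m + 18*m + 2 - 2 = -2*b^2 - 2*b - 16*m^2 + m*(18*b + 2)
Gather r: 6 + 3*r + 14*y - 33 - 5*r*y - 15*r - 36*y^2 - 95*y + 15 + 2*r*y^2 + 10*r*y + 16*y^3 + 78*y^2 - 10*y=r*(2*y^2 + 5*y - 12) + 16*y^3 + 42*y^2 - 91*y - 12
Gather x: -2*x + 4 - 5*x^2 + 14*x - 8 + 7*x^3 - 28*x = 7*x^3 - 5*x^2 - 16*x - 4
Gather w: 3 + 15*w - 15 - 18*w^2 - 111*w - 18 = -18*w^2 - 96*w - 30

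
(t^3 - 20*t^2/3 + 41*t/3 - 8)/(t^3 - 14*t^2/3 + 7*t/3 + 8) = (t - 1)/(t + 1)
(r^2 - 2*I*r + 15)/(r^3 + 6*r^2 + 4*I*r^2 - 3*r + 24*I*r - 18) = (r - 5*I)/(r^2 + r*(6 + I) + 6*I)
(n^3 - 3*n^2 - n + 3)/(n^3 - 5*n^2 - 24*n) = (-n^3 + 3*n^2 + n - 3)/(n*(-n^2 + 5*n + 24))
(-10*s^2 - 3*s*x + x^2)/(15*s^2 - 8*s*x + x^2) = (2*s + x)/(-3*s + x)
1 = 1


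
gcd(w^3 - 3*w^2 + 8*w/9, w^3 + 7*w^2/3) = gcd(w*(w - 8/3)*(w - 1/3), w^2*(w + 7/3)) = w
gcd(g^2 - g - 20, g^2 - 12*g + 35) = g - 5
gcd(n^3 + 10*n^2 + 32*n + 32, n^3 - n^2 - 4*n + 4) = n + 2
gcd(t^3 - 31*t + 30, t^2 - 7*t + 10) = t - 5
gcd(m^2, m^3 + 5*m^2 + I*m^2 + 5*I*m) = m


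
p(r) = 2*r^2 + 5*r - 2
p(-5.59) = 32.55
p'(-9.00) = -31.00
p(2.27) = 19.66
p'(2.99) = 16.96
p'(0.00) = 5.00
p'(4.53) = 23.12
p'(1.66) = 11.64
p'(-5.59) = -17.36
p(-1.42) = -5.07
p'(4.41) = 22.64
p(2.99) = 30.83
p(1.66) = 11.81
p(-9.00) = 115.00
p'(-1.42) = -0.68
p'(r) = 4*r + 5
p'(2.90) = 16.60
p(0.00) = -2.00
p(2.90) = 29.32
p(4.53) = 61.69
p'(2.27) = 14.08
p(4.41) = 58.95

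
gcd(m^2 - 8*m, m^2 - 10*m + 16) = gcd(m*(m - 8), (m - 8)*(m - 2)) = m - 8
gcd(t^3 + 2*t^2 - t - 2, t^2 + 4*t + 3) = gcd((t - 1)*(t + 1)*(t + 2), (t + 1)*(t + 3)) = t + 1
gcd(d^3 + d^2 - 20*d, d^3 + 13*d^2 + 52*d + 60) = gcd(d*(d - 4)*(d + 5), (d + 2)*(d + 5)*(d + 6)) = d + 5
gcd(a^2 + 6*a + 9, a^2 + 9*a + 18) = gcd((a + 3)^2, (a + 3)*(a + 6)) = a + 3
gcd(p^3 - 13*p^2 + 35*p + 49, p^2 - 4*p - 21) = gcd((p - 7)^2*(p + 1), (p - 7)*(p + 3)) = p - 7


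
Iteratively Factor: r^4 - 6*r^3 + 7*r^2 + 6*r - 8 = (r - 2)*(r^3 - 4*r^2 - r + 4) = (r - 2)*(r - 1)*(r^2 - 3*r - 4) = (r - 2)*(r - 1)*(r + 1)*(r - 4)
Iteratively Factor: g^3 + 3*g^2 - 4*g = (g - 1)*(g^2 + 4*g) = (g - 1)*(g + 4)*(g)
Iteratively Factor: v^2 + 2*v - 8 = (v - 2)*(v + 4)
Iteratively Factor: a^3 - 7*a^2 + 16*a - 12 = (a - 2)*(a^2 - 5*a + 6) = (a - 3)*(a - 2)*(a - 2)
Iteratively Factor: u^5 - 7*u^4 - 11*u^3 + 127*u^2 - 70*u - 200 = (u - 5)*(u^4 - 2*u^3 - 21*u^2 + 22*u + 40) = (u - 5)*(u + 1)*(u^3 - 3*u^2 - 18*u + 40) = (u - 5)^2*(u + 1)*(u^2 + 2*u - 8) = (u - 5)^2*(u - 2)*(u + 1)*(u + 4)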